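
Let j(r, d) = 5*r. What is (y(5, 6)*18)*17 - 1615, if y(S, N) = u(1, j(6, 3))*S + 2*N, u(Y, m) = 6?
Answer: 11237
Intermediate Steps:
y(S, N) = 2*N + 6*S (y(S, N) = 6*S + 2*N = 2*N + 6*S)
(y(5, 6)*18)*17 - 1615 = ((2*6 + 6*5)*18)*17 - 1615 = ((12 + 30)*18)*17 - 1615 = (42*18)*17 - 1615 = 756*17 - 1615 = 12852 - 1615 = 11237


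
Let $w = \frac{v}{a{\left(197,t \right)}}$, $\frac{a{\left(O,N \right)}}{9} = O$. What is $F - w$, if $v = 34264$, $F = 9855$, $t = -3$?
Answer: $\frac{17438651}{1773} \approx 9835.7$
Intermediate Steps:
$a{\left(O,N \right)} = 9 O$
$w = \frac{34264}{1773}$ ($w = \frac{34264}{9 \cdot 197} = \frac{34264}{1773} \approx 19.325$)
$F - w = 9855 - \frac{34264}{1773} = \frac{17438651}{1773}$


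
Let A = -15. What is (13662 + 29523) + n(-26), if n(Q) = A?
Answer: 43170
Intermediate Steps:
n(Q) = -15
(13662 + 29523) + n(-26) = (13662 + 29523) - 15 = 43185 - 15 = 43170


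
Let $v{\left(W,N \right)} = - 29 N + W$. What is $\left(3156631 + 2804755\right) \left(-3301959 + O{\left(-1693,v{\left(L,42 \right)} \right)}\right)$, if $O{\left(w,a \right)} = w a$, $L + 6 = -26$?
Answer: $-7068469032674$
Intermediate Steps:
$L = -32$ ($L = -6 - 26 = -32$)
$v{\left(W,N \right)} = W - 29 N$
$O{\left(w,a \right)} = a w$
$\left(3156631 + 2804755\right) \left(-3301959 + O{\left(-1693,v{\left(L,42 \right)} \right)}\right) = \left(3156631 + 2804755\right) \left(-3301959 + \left(-32 - 1218\right) \left(-1693\right)\right) = 5961386 \left(-3301959 + \left(-32 - 1218\right) \left(-1693\right)\right) = 5961386 \left(-3301959 - -2116250\right) = 5961386 \left(-3301959 + 2116250\right) = 5961386 \left(-1185709\right) = -7068469032674$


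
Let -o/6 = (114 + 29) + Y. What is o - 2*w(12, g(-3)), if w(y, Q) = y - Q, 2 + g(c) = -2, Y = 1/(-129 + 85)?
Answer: -19577/22 ≈ -889.86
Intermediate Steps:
Y = -1/44 (Y = 1/(-44) = -1/44 ≈ -0.022727)
g(c) = -4 (g(c) = -2 - 2 = -4)
o = -18873/22 (o = -6*((114 + 29) - 1/44) = -6*(143 - 1/44) = -6*6291/44 = -18873/22 ≈ -857.86)
o - 2*w(12, g(-3)) = -18873/22 - 2*(12 - 1*(-4)) = -18873/22 - 2*(12 + 4) = -18873/22 - 2*16 = -18873/22 - 1*32 = -18873/22 - 32 = -19577/22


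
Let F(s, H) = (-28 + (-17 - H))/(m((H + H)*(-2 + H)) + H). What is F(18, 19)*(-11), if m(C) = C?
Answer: 704/665 ≈ 1.0586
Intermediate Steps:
F(s, H) = (-45 - H)/(H + 2*H*(-2 + H)) (F(s, H) = (-28 + (-17 - H))/((H + H)*(-2 + H) + H) = (-45 - H)/((2*H)*(-2 + H) + H) = (-45 - H)/(2*H*(-2 + H) + H) = (-45 - H)/(H + 2*H*(-2 + H)))
F(18, 19)*(-11) = ((-45 - 1*19)/(19*(-3 + 2*19)))*(-11) = ((-45 - 19)/(19*(-3 + 38)))*(-11) = ((1/19)*(-64)/35)*(-11) = ((1/19)*(1/35)*(-64))*(-11) = -64/665*(-11) = 704/665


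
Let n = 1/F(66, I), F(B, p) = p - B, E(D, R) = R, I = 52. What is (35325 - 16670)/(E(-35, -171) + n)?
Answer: -52234/479 ≈ -109.05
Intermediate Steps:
n = -1/14 (n = 1/(52 - 1*66) = 1/(52 - 66) = 1/(-14) = -1/14 ≈ -0.071429)
(35325 - 16670)/(E(-35, -171) + n) = (35325 - 16670)/(-171 - 1/14) = 18655/(-2395/14) = 18655*(-14/2395) = -52234/479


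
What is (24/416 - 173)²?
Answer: 80874049/2704 ≈ 29909.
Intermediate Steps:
(24/416 - 173)² = (24*(1/416) - 173)² = (3/52 - 173)² = (-8993/52)² = 80874049/2704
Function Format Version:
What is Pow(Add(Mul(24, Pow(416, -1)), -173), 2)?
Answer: Rational(80874049, 2704) ≈ 29909.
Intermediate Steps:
Pow(Add(Mul(24, Pow(416, -1)), -173), 2) = Pow(Add(Mul(24, Rational(1, 416)), -173), 2) = Pow(Add(Rational(3, 52), -173), 2) = Pow(Rational(-8993, 52), 2) = Rational(80874049, 2704)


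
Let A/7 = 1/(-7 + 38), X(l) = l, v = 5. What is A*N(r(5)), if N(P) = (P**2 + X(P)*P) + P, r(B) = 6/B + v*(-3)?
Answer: 64239/775 ≈ 82.889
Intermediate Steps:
r(B) = -15 + 6/B (r(B) = 6/B + 5*(-3) = 6/B - 15 = -15 + 6/B)
N(P) = P + 2*P**2 (N(P) = (P**2 + P*P) + P = (P**2 + P**2) + P = 2*P**2 + P = P + 2*P**2)
A = 7/31 (A = 7/(-7 + 38) = 7/31 ≈ 0.22581)
A*N(r(5)) = 7*((-15 + 6/5)*(1 + 2*(-15 + 6/5)))/31 = 7*(-69*(1 + 2*(-69/5))/5)/31 = 7*(-69*(1 - 138/5)/5)/31 = 7*(-69/5*(-133/5))/31 = (7/31)*(9177/25) = 64239/775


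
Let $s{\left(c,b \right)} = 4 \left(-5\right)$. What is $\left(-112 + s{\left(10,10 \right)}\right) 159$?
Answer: $-20988$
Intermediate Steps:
$s{\left(c,b \right)} = -20$
$\left(-112 + s{\left(10,10 \right)}\right) 159 = \left(-112 - 20\right) 159 = \left(-132\right) 159 = -20988$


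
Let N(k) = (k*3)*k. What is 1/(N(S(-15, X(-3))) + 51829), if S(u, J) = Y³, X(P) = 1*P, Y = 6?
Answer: 1/191797 ≈ 5.2138e-6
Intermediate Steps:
X(P) = P
S(u, J) = 216 (S(u, J) = 6³ = 216)
N(k) = 3*k² (N(k) = (3*k)*k = 3*k²)
1/(N(S(-15, X(-3))) + 51829) = 1/(3*216² + 51829) = 1/(3*46656 + 51829) = 1/(139968 + 51829) = 1/191797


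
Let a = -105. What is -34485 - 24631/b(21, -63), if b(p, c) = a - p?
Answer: -4320479/126 ≈ -34290.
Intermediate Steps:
b(p, c) = -105 - p
-34485 - 24631/b(21, -63) = -34485 - 24631/(-105 - 1*21) = -34485 - 24631/(-105 - 21) = -34485 - 24631/(-126) = -34485 - 24631*(-1)/126 = -34485 - 1*(-24631/126) = -34485 + 24631/126 = -4320479/126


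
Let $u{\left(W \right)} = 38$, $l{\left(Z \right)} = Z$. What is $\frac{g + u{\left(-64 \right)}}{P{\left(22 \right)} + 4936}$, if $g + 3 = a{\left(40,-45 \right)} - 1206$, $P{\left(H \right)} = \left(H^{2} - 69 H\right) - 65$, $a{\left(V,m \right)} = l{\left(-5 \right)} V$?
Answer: $- \frac{457}{1279} \approx -0.35731$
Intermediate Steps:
$a{\left(V,m \right)} = - 5 V$
$P{\left(H \right)} = -65 + H^{2} - 69 H$
$g = -1409$ ($g = -3 - 1406 = -1409$)
$\frac{g + u{\left(-64 \right)}}{P{\left(22 \right)} + 4936} = \frac{-1409 + 38}{\left(-65 + 22^{2} - 1518\right) + 4936} = - \frac{1371}{\left(-65 + 484 - 1518\right) + 4936} = - \frac{1371}{-1099 + 4936} = - \frac{1371}{3837} = \left(-1371\right) \frac{1}{3837} = - \frac{457}{1279}$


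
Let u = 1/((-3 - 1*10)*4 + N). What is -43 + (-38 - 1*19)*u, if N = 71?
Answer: -46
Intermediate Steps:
u = 1/19 (u = 1/((-3 - 1*10)*4 + 71) = 1/((-3 - 10)*4 + 71) = 1/(-13*4 + 71) = 1/(-52 + 71) = 1/19 ≈ 0.052632)
-43 + (-38 - 1*19)*u = -43 + (-38 - 1*19)*(1/19) = -43 + (-38 - 19)*(1/19) = -43 - 57*1/19 = -43 - 3 = -46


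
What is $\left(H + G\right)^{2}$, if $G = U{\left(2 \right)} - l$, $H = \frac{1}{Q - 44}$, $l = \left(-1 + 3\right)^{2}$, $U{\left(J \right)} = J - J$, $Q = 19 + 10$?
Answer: $\frac{3721}{225} \approx 16.538$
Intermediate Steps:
$Q = 29$
$U{\left(J \right)} = 0$
$l = 4$ ($l = 2^{2} = 4$)
$H = - \frac{1}{15}$ ($H = \frac{1}{29 - 44} = \frac{1}{-15} = - \frac{1}{15} \approx -0.066667$)
$G = -4$ ($G = 0 - 4 = -4$)
$\left(H + G\right)^{2} = \left(- \frac{1}{15} - 4\right)^{2} = \left(- \frac{61}{15}\right)^{2} = \frac{3721}{225}$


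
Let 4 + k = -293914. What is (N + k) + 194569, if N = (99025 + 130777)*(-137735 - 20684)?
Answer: -36405102387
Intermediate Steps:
k = -293918 (k = -4 - 293914 = -293918)
N = -36405003038 (N = 229802*(-158419) = -36405003038)
(N + k) + 194569 = (-36405003038 - 293918) + 194569 = -36405296956 + 194569 = -36405102387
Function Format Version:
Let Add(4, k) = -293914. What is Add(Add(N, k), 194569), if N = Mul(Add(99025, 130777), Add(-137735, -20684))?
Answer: -36405102387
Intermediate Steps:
k = -293918 (k = Add(-4, -293914) = -293918)
N = -36405003038 (N = Mul(229802, -158419) = -36405003038)
Add(Add(N, k), 194569) = Add(Add(-36405003038, -293918), 194569) = Add(-36405296956, 194569) = -36405102387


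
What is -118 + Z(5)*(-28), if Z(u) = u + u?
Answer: -398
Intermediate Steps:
Z(u) = 2*u
-118 + Z(5)*(-28) = -118 + (2*5)*(-28) = -118 + 10*(-28) = -118 - 280 = -398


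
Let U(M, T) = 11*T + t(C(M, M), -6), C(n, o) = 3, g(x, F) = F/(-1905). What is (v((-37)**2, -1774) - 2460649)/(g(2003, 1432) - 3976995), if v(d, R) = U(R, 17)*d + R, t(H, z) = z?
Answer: 4218877770/7576176907 ≈ 0.55686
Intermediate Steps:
g(x, F) = -F/1905 (g(x, F) = F*(-1/1905) = -F/1905)
U(M, T) = -6 + 11*T (U(M, T) = 11*T - 6 = -6 + 11*T)
v(d, R) = R + 181*d (v(d, R) = (-6 + 11*17)*d + R = (-6 + 187)*d + R = 181*d + R = R + 181*d)
(v((-37)**2, -1774) - 2460649)/(g(2003, 1432) - 3976995) = ((-1774 + 181*(-37)**2) - 2460649)/(-1/1905*1432 - 3976995) = ((-1774 + 181*1369) - 2460649)/(-1432/1905 - 3976995) = ((-1774 + 247789) - 2460649)/(-7576176907/1905) = (246015 - 2460649)*(-1905/7576176907) = -2214634*(-1905/7576176907) = 4218877770/7576176907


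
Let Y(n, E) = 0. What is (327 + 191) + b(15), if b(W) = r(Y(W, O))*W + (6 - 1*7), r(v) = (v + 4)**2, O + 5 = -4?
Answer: 757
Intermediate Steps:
O = -9 (O = -5 - 4 = -9)
r(v) = (4 + v)**2
b(W) = -1 + 16*W (b(W) = (4 + 0)**2*W + (6 - 1*7) = 4**2*W + (6 - 7) = 16*W - 1 = -1 + 16*W)
(327 + 191) + b(15) = (327 + 191) + (-1 + 16*15) = 518 + (-1 + 240) = 518 + 239 = 757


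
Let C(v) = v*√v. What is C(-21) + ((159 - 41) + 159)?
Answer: 277 - 21*I*√21 ≈ 277.0 - 96.234*I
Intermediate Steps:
C(v) = v^(3/2)
C(-21) + ((159 - 41) + 159) = (-21)^(3/2) + ((159 - 41) + 159) = -21*I*√21 + (118 + 159) = -21*I*√21 + 277 = 277 - 21*I*√21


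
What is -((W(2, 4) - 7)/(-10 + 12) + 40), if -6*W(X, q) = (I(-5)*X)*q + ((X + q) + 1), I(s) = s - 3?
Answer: -165/4 ≈ -41.250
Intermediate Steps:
I(s) = -3 + s
W(X, q) = -⅙ - X/6 - q/6 + 4*X*q/3 (W(X, q) = -(((-3 - 5)*X)*q + ((X + q) + 1))/6 = -((-8*X)*q + (1 + X + q))/6 = -(-8*X*q + (1 + X + q))/6 = -(1 + X + q - 8*X*q)/6 = -⅙ - X/6 - q/6 + 4*X*q/3)
-((W(2, 4) - 7)/(-10 + 12) + 40) = -(((-⅙ - ⅙*2 - ⅙*4 + (4/3)*2*4) - 7)/(-10 + 12) + 40) = -(((-⅙ - ⅓ - ⅔ + 32/3) - 7)/2 + 40) = -((19/2 - 7)*(½) + 40) = -((5/2)*(½) + 40) = -(5/4 + 40) = -1*165/4 = -165/4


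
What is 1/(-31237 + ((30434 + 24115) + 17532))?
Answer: 1/40844 ≈ 2.4483e-5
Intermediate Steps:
1/(-31237 + ((30434 + 24115) + 17532)) = 1/(-31237 + (54549 + 17532)) = 1/(-31237 + 72081) = 1/40844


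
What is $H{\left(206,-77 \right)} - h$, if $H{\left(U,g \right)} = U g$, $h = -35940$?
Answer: $20078$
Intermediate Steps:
$H{\left(206,-77 \right)} - h = 206 \left(-77\right) - -35940 = -15862 + 35940 = 20078$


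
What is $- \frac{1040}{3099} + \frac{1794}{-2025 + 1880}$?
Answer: $- \frac{5710406}{449355} \approx -12.708$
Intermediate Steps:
$- \frac{1040}{3099} + \frac{1794}{-2025 + 1880} = \left(-1040\right) \frac{1}{3099} + \frac{1794}{-145} = - \frac{1040}{3099} + 1794 \left(- \frac{1}{145}\right) = - \frac{1040}{3099} - \frac{1794}{145} = - \frac{5710406}{449355}$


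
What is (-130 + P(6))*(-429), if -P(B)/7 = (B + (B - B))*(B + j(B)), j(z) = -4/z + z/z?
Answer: 169884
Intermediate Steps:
j(z) = 1 - 4/z (j(z) = -4/z + 1 = 1 - 4/z)
P(B) = -7*B*(B + (-4 + B)/B) (P(B) = -7*(B + (B - B))*(B + (-4 + B)/B) = -7*(B + 0)*(B + (-4 + B)/B) = -7*B*(B + (-4 + B)/B))
(-130 + P(6))*(-429) = (-130 + (28 - 7*6 - 7*6²))*(-429) = (-130 + (28 - 42 - 7*36))*(-429) = (-130 + (28 - 42 - 252))*(-429) = (-130 - 266)*(-429) = -396*(-429) = 169884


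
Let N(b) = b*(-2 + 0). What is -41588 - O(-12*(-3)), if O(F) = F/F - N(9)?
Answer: -41607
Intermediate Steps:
N(b) = -2*b (N(b) = b*(-2) = -2*b)
O(F) = 19 (O(F) = F/F - (-2)*9 = 1 - 1*(-18) = 1 + 18 = 19)
-41588 - O(-12*(-3)) = -41588 - 1*19 = -41588 - 19 = -41607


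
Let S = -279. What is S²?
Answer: 77841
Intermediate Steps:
S² = (-279)² = 77841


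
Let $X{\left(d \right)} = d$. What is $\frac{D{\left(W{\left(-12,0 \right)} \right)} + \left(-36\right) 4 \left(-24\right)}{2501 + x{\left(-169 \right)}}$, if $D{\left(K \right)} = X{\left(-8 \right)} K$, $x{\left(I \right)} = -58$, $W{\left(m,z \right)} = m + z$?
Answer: $\frac{3552}{2443} \approx 1.454$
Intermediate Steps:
$D{\left(K \right)} = - 8 K$
$\frac{D{\left(W{\left(-12,0 \right)} \right)} + \left(-36\right) 4 \left(-24\right)}{2501 + x{\left(-169 \right)}} = \frac{- 8 \left(-12 + 0\right) + \left(-36\right) 4 \left(-24\right)}{2501 - 58} = \frac{\left(-8\right) \left(-12\right) - -3456}{2443} = \left(96 + 3456\right) \frac{1}{2443} = 3552 \cdot \frac{1}{2443} = \frac{3552}{2443}$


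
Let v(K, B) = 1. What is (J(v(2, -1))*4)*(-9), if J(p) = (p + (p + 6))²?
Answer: -2304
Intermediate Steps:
J(p) = (6 + 2*p)² (J(p) = (p + (6 + p))² = (6 + 2*p)²)
(J(v(2, -1))*4)*(-9) = ((4*(3 + 1)²)*4)*(-9) = ((4*4²)*4)*(-9) = ((4*16)*4)*(-9) = (64*4)*(-9) = 256*(-9) = -2304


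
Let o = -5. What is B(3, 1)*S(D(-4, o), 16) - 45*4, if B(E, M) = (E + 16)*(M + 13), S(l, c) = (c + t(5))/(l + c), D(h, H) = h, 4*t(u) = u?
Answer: 1619/8 ≈ 202.38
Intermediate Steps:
t(u) = u/4
S(l, c) = (5/4 + c)/(c + l) (S(l, c) = (c + (¼)*5)/(l + c) = (c + 5/4)/(c + l) = (5/4 + c)/(c + l))
B(E, M) = (13 + M)*(16 + E) (B(E, M) = (16 + E)*(13 + M) = (13 + M)*(16 + E))
B(3, 1)*S(D(-4, o), 16) - 45*4 = (208 + 13*3 + 16*1 + 3*1)*((5/4 + 16)/(16 - 4)) - 45*4 = (208 + 39 + 16 + 3)*((69/4)/12) - 180 = 266*((1/12)*(69/4)) - 180 = 266*(23/16) - 180 = 3059/8 - 180 = 1619/8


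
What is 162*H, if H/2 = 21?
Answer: 6804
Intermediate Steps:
H = 42 (H = 2*21 = 42)
162*H = 162*42 = 6804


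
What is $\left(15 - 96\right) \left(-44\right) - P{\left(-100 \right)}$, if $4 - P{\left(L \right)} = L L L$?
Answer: $-996440$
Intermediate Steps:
$P{\left(L \right)} = 4 - L^{3}$ ($P{\left(L \right)} = 4 - L L L = 4 - L^{2} L = 4 - L^{3}$)
$\left(15 - 96\right) \left(-44\right) - P{\left(-100 \right)} = \left(15 - 96\right) \left(-44\right) - \left(4 - \left(-100\right)^{3}\right) = \left(-81\right) \left(-44\right) - \left(4 - -1000000\right) = 3564 - \left(4 + 1000000\right) = 3564 - 1000004 = -996440$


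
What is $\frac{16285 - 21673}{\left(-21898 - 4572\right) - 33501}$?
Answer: $\frac{5388}{59971} \approx 0.089843$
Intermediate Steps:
$\frac{16285 - 21673}{\left(-21898 - 4572\right) - 33501} = - \frac{5388}{-26470 - 33501} = - \frac{5388}{-59971} = \left(-5388\right) \left(- \frac{1}{59971}\right) = \frac{5388}{59971}$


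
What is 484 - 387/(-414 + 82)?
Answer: 161075/332 ≈ 485.17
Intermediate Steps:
484 - 387/(-414 + 82) = 484 - 387/(-332) = 484 - 1/332*(-387) = 484 + 387/332 = 161075/332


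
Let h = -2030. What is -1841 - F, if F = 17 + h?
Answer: 172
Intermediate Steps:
F = -2013 (F = 17 - 2030 = -2013)
-1841 - F = -1841 - 1*(-2013) = -1841 + 2013 = 172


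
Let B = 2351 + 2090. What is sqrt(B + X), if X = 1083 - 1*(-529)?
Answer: sqrt(6053) ≈ 77.801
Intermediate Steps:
X = 1612 (X = 1083 + 529 = 1612)
B = 4441
sqrt(B + X) = sqrt(4441 + 1612) = sqrt(6053)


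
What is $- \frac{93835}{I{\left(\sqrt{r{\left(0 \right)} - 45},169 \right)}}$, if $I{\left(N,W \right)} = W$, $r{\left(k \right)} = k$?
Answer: $- \frac{93835}{169} \approx -555.24$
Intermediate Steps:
$- \frac{93835}{I{\left(\sqrt{r{\left(0 \right)} - 45},169 \right)}} = - \frac{93835}{169}$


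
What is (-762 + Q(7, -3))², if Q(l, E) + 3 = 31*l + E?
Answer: 303601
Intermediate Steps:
Q(l, E) = -3 + E + 31*l (Q(l, E) = -3 + (31*l + E) = -3 + (E + 31*l) = -3 + E + 31*l)
(-762 + Q(7, -3))² = (-762 + (-3 - 3 + 31*7))² = (-762 + (-3 - 3 + 217))² = (-762 + 211)² = (-551)² = 303601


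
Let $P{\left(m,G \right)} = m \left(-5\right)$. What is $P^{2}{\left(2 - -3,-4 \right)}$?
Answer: $625$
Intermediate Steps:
$P{\left(m,G \right)} = - 5 m$
$P^{2}{\left(2 - -3,-4 \right)} = \left(- 5 \left(2 - -3\right)\right)^{2} = \left(- 5 \left(2 + 3\right)\right)^{2} = \left(\left(-5\right) 5\right)^{2} = \left(-25\right)^{2} = 625$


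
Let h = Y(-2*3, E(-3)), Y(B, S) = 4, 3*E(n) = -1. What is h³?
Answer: 64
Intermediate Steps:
E(n) = -⅓ (E(n) = (⅓)*(-1) = -⅓)
h = 4
h³ = 4³ = 64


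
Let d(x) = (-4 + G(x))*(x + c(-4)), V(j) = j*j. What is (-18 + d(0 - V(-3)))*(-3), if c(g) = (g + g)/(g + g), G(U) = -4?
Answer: -138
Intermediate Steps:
V(j) = j²
c(g) = 1 (c(g) = (2*g)/((2*g)) = (2*g)*(1/(2*g)) = 1)
d(x) = -8 - 8*x (d(x) = (-4 - 4)*(x + 1) = -8*(1 + x) = -8 - 8*x)
(-18 + d(0 - V(-3)))*(-3) = (-18 + (-8 - 8*(0 - 1*(-3)²)))*(-3) = (-18 + (-8 - 8*(0 - 1*9)))*(-3) = (-18 + (-8 - 8*(0 - 9)))*(-3) = (-18 + (-8 - 8*(-9)))*(-3) = (-18 + (-8 + 72))*(-3) = (-18 + 64)*(-3) = 46*(-3) = -138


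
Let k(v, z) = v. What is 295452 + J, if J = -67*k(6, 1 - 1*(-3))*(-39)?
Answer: 311130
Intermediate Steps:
J = 15678 (J = -67*6*(-39) = -402*(-39) = 15678)
295452 + J = 295452 + 15678 = 311130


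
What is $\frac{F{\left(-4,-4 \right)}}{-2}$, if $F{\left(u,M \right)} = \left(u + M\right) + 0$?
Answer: $4$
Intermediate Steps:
$F{\left(u,M \right)} = M + u$ ($F{\left(u,M \right)} = \left(M + u\right) + 0 = M + u$)
$\frac{F{\left(-4,-4 \right)}}{-2} = \frac{-4 - 4}{-2} = \left(- \frac{1}{2}\right) \left(-8\right) = 4$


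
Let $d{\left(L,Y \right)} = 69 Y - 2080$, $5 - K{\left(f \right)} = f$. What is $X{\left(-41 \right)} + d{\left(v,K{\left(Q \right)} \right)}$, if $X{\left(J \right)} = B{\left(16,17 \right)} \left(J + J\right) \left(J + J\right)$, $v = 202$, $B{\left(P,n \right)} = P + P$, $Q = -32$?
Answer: $215641$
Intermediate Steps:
$B{\left(P,n \right)} = 2 P$
$K{\left(f \right)} = 5 - f$
$d{\left(L,Y \right)} = -2080 + 69 Y$
$X{\left(J \right)} = 128 J^{2}$ ($X{\left(J \right)} = 2 \cdot 16 \left(J + J\right) \left(J + J\right) = 32 \cdot 2 J 2 J = 64 J 2 J = 128 J^{2}$)
$X{\left(-41 \right)} + d{\left(v,K{\left(Q \right)} \right)} = 128 \left(-41\right)^{2} - \left(2080 - 69 \left(5 - -32\right)\right) = 128 \cdot 1681 - \left(2080 - 69 \left(5 + 32\right)\right) = 215168 + \left(-2080 + 69 \cdot 37\right) = 215168 + \left(-2080 + 2553\right) = 215168 + 473 = 215641$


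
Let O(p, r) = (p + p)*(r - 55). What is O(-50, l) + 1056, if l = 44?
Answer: 2156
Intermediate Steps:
O(p, r) = 2*p*(-55 + r) (O(p, r) = (2*p)*(-55 + r) = 2*p*(-55 + r))
O(-50, l) + 1056 = 2*(-50)*(-55 + 44) + 1056 = 2*(-50)*(-11) + 1056 = 1100 + 1056 = 2156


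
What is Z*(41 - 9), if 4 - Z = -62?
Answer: 2112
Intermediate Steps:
Z = 66 (Z = 4 - 1*(-62) = 4 + 62 = 66)
Z*(41 - 9) = 66*(41 - 9) = 66*32 = 2112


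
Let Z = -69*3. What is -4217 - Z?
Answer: -4010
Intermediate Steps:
Z = -207
-4217 - Z = -4217 - 1*(-207) = -4217 + 207 = -4010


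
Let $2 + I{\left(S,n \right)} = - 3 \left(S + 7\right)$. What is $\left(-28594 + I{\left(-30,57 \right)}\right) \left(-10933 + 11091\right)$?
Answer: $-4507266$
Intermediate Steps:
$I{\left(S,n \right)} = -23 - 3 S$ ($I{\left(S,n \right)} = -2 - 3 \left(S + 7\right) = -2 - 3 \left(7 + S\right) = -2 - \left(21 + 3 S\right) = -23 - 3 S$)
$\left(-28594 + I{\left(-30,57 \right)}\right) \left(-10933 + 11091\right) = \left(-28594 - -67\right) \left(-10933 + 11091\right) = \left(-28594 + \left(-23 + 90\right)\right) 158 = \left(-28594 + 67\right) 158 = \left(-28527\right) 158 = -4507266$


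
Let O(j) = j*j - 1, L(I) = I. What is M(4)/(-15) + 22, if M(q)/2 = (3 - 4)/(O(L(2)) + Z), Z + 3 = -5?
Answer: 1648/75 ≈ 21.973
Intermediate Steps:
O(j) = -1 + j**2 (O(j) = j**2 - 1 = -1 + j**2)
Z = -8 (Z = -3 - 5 = -8)
M(q) = 2/5 (M(q) = 2*((3 - 4)/((-1 + 2**2) - 8)) = 2*(-1/((-1 + 4) - 8)) = 2*(-1/(3 - 8)) = 2*(-1/(-5)) = 2*(-1*(-1/5)) = 2*(1/5) = 2/5)
M(4)/(-15) + 22 = (2/5)/(-15) + 22 = -1/15*2/5 + 22 = -2/75 + 22 = 1648/75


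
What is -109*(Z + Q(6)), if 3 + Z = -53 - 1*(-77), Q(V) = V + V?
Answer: -3597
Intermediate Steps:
Q(V) = 2*V
Z = 21 (Z = -3 + (-53 - 1*(-77)) = -3 + (-53 + 77) = -3 + 24 = 21)
-109*(Z + Q(6)) = -109*(21 + 2*6) = -109*(21 + 12) = -109*33 = -3597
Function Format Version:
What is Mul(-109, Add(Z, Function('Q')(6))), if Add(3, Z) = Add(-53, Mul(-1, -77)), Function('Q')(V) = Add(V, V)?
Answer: -3597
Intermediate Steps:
Function('Q')(V) = Mul(2, V)
Z = 21 (Z = Add(-3, Add(-53, Mul(-1, -77))) = Add(-3, Add(-53, 77)) = Add(-3, 24) = 21)
Mul(-109, Add(Z, Function('Q')(6))) = Mul(-109, Add(21, Mul(2, 6))) = Mul(-109, Add(21, 12)) = Mul(-109, 33) = -3597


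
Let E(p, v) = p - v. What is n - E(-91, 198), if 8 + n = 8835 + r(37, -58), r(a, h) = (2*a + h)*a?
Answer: 9708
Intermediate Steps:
r(a, h) = a*(h + 2*a) (r(a, h) = (h + 2*a)*a = a*(h + 2*a))
n = 9419 (n = -8 + (8835 + 37*(-58 + 2*37)) = -8 + (8835 + 37*(-58 + 74)) = -8 + (8835 + 37*16) = -8 + (8835 + 592) = -8 + 9427 = 9419)
n - E(-91, 198) = 9419 - (-91 - 1*198) = 9419 - (-91 - 198) = 9419 - 1*(-289) = 9419 + 289 = 9708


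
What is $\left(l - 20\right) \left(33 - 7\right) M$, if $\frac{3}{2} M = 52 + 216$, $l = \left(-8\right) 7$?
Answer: $- \frac{1059136}{3} \approx -3.5305 \cdot 10^{5}$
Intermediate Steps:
$l = -56$
$M = \frac{536}{3}$ ($M = \frac{2 \left(52 + 216\right)}{3} = \frac{2}{3} \cdot 268 = \frac{536}{3} \approx 178.67$)
$\left(l - 20\right) \left(33 - 7\right) M = \left(-56 - 20\right) \left(33 - 7\right) \frac{536}{3} = \left(-76\right) 26 \cdot \frac{536}{3} = \left(-1976\right) \frac{536}{3} = - \frac{1059136}{3}$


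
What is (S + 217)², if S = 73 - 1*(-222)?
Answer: 262144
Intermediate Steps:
S = 295 (S = 73 + 222 = 295)
(S + 217)² = (295 + 217)² = 512² = 262144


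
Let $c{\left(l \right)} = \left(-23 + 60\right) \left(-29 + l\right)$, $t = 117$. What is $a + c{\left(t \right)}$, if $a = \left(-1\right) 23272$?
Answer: $-20016$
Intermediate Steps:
$a = -23272$
$c{\left(l \right)} = -1073 + 37 l$ ($c{\left(l \right)} = 37 \left(-29 + l\right) = -1073 + 37 l$)
$a + c{\left(t \right)} = -23272 + \left(-1073 + 37 \cdot 117\right) = -23272 + \left(-1073 + 4329\right) = -23272 + 3256 = -20016$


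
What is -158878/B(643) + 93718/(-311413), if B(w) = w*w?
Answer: -88224287996/128753393437 ≈ -0.68522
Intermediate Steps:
B(w) = w²
-158878/B(643) + 93718/(-311413) = -158878/(643²) + 93718/(-311413) = -158878/413449 + 93718*(-1/311413) = -158878*1/413449 - 93718/311413 = -158878/413449 - 93718/311413 = -88224287996/128753393437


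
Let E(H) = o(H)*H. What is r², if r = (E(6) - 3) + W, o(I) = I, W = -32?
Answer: 1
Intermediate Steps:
E(H) = H² (E(H) = H*H = H²)
r = 1 (r = (6² - 3) - 32 = (36 - 3) - 32 = 33 - 32 = 1)
r² = 1² = 1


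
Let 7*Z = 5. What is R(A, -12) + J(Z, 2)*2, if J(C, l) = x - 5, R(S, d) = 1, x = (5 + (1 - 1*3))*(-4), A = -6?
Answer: -33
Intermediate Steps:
x = -12 (x = (5 + (1 - 3))*(-4) = (5 - 2)*(-4) = 3*(-4) = -12)
Z = 5/7 (Z = (⅐)*5 = 5/7 ≈ 0.71429)
J(C, l) = -17 (J(C, l) = -12 - 5 = -17)
R(A, -12) + J(Z, 2)*2 = 1 - 17*2 = 1 - 34 = -33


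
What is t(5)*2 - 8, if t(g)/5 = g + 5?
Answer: 92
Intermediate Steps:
t(g) = 25 + 5*g (t(g) = 5*(g + 5) = 5*(5 + g) = 25 + 5*g)
t(5)*2 - 8 = (25 + 5*5)*2 - 8 = (25 + 25)*2 - 8 = 50*2 - 8 = 100 - 8 = 92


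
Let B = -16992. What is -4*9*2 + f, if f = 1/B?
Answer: -1223425/16992 ≈ -72.000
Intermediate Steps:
f = -1/16992 (f = 1/(-16992) = -1/16992 ≈ -5.8851e-5)
-4*9*2 + f = -4*9*2 - 1/16992 = -36*2 - 1/16992 = -72 - 1/16992 = -1223425/16992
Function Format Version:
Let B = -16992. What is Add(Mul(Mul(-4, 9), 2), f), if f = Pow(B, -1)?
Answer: Rational(-1223425, 16992) ≈ -72.000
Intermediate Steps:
f = Rational(-1, 16992) (f = Pow(-16992, -1) = Rational(-1, 16992) ≈ -5.8851e-5)
Add(Mul(Mul(-4, 9), 2), f) = Add(Mul(Mul(-4, 9), 2), Rational(-1, 16992)) = Add(Mul(-36, 2), Rational(-1, 16992)) = Add(-72, Rational(-1, 16992)) = Rational(-1223425, 16992)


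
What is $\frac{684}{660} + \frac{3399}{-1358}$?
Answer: $- \frac{109539}{74690} \approx -1.4666$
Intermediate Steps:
$\frac{684}{660} + \frac{3399}{-1358} = 684 \cdot \frac{1}{660} + 3399 \left(- \frac{1}{1358}\right) = \frac{57}{55} - \frac{3399}{1358} = - \frac{109539}{74690}$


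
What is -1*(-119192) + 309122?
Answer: 428314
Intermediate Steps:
-1*(-119192) + 309122 = 119192 + 309122 = 428314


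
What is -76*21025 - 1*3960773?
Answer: -5558673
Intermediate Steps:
-76*21025 - 1*3960773 = -1597900 - 3960773 = -5558673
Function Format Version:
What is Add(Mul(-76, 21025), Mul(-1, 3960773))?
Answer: -5558673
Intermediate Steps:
Add(Mul(-76, 21025), Mul(-1, 3960773)) = Add(-1597900, -3960773) = -5558673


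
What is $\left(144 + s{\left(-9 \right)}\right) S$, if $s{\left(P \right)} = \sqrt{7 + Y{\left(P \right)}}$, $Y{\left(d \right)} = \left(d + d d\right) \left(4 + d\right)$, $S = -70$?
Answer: $-10080 - 70 i \sqrt{353} \approx -10080.0 - 1315.2 i$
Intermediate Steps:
$Y{\left(d \right)} = \left(4 + d\right) \left(d + d^{2}\right)$ ($Y{\left(d \right)} = \left(d + d^{2}\right) \left(4 + d\right) = \left(4 + d\right) \left(d + d^{2}\right)$)
$s{\left(P \right)} = \sqrt{7 + P \left(4 + P^{2} + 5 P\right)}$
$\left(144 + s{\left(-9 \right)}\right) S = \left(144 + \sqrt{7 - 9 \left(4 + \left(-9\right)^{2} + 5 \left(-9\right)\right)}\right) \left(-70\right) = \left(144 + \sqrt{7 - 9 \left(4 + 81 - 45\right)}\right) \left(-70\right) = \left(144 + \sqrt{7 - 360}\right) \left(-70\right) = \left(144 + \sqrt{-353}\right) \left(-70\right) = \left(144 + i \sqrt{353}\right) \left(-70\right) = -10080 - 70 i \sqrt{353}$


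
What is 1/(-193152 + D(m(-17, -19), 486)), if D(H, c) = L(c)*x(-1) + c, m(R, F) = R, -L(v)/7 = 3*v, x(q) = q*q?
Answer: -1/202872 ≈ -4.9292e-6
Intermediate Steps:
x(q) = q²
L(v) = -21*v
D(H, c) = -20*c (D(H, c) = -21*c*(-1)² + c = -21*c*1 + c = -21*c + c = -20*c)
1/(-193152 + D(m(-17, -19), 486)) = 1/(-193152 - 20*486) = 1/(-193152 - 9720) = 1/(-202872) = -1/202872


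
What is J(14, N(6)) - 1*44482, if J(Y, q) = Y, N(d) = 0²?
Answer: -44468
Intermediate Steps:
N(d) = 0
J(14, N(6)) - 1*44482 = 14 - 1*44482 = 14 - 44482 = -44468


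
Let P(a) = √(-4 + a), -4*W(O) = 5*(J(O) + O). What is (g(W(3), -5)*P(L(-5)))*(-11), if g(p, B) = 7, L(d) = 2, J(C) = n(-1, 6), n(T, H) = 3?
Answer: -77*I*√2 ≈ -108.89*I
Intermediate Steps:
J(C) = 3
W(O) = -15/4 - 5*O/4 (W(O) = -5*(3 + O)/4 = -(15 + 5*O)/4 = -15/4 - 5*O/4)
(g(W(3), -5)*P(L(-5)))*(-11) = (7*√(-4 + 2))*(-11) = (7*√(-2))*(-11) = (7*(I*√2))*(-11) = (7*I*√2)*(-11) = -77*I*√2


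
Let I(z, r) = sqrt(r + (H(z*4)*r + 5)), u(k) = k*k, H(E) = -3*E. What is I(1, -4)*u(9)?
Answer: 567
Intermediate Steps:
u(k) = k**2
I(z, r) = sqrt(5 + r - 12*r*z) (I(z, r) = sqrt(r + ((-3*z*4)*r + 5)) = sqrt(r + ((-12*z)*r + 5)) = sqrt(r + (-12*r*z + 5)) = sqrt(r + (5 - 12*r*z)) = sqrt(5 + r - 12*r*z))
I(1, -4)*u(9) = sqrt(5 - 4 - 12*(-4)*1)*9**2 = sqrt(5 - 4 + 48)*81 = sqrt(49)*81 = 7*81 = 567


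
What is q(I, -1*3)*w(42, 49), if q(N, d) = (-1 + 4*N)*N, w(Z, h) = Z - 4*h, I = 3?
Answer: -5082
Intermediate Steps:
q(N, d) = N*(-1 + 4*N)
q(I, -1*3)*w(42, 49) = (3*(-1 + 4*3))*(42 - 4*49) = (3*(-1 + 12))*(42 - 196) = (3*11)*(-154) = 33*(-154) = -5082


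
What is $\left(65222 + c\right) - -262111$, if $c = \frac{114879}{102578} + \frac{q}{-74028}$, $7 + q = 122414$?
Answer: $\frac{1242823139839319}{3796822092} \approx 3.2733 \cdot 10^{5}$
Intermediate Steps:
$q = 122407$ ($q = -7 + 122414 = 122407$)
$c = - \frac{2026001317}{3796822092}$ ($c = \frac{114879}{102578} + \frac{122407}{-74028} = 114879 \cdot \frac{1}{102578} + 122407 \left(- \frac{1}{74028}\right) = \frac{114879}{102578} - \frac{122407}{74028} = - \frac{2026001317}{3796822092} \approx -0.5336$)
$\left(65222 + c\right) - -262111 = \left(65222 - \frac{2026001317}{3796822092}\right) - -262111 = \frac{247634304483107}{3796822092} + 262111 = \frac{1242823139839319}{3796822092}$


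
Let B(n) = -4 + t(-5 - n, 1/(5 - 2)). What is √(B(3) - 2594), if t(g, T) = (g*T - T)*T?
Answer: I*√2599 ≈ 50.98*I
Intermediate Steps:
t(g, T) = T*(-T + T*g) (t(g, T) = (T*g - T)*T = (-T + T*g)*T = T*(-T + T*g))
B(n) = -14/3 - n/9 (B(n) = -4 + (1/(5 - 2))²*(-1 + (-5 - n)) = -4 + (1/3)²*(-6 - n) = -4 + (⅓)²*(-6 - n) = -4 + (-6 - n)/9 = -4 + (-⅔ - n/9) = -14/3 - n/9)
√(B(3) - 2594) = √((-14/3 - ⅑*3) - 2594) = √((-14/3 - ⅓) - 2594) = √(-5 - 2594) = √(-2599) = I*√2599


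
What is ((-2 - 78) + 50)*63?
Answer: -1890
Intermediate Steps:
((-2 - 78) + 50)*63 = (-80 + 50)*63 = -30*63 = -1890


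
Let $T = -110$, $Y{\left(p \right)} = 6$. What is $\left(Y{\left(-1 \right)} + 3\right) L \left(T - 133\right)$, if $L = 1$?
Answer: $-2187$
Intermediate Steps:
$\left(Y{\left(-1 \right)} + 3\right) L \left(T - 133\right) = \left(6 + 3\right) 1 \left(-110 - 133\right) = 9 \cdot 1 \left(-243\right) = 9 \left(-243\right) = -2187$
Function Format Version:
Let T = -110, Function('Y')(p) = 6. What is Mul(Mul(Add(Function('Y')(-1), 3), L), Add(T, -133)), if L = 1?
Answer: -2187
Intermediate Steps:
Mul(Mul(Add(Function('Y')(-1), 3), L), Add(T, -133)) = Mul(Mul(Add(6, 3), 1), Add(-110, -133)) = Mul(Mul(9, 1), -243) = Mul(9, -243) = -2187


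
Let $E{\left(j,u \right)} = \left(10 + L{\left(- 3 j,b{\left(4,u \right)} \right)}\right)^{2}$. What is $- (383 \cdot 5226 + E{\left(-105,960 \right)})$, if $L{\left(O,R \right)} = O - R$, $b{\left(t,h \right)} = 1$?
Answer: $-2106534$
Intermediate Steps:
$E{\left(j,u \right)} = \left(9 - 3 j\right)^{2}$ ($E{\left(j,u \right)} = \left(10 - \left(1 + 3 j\right)\right)^{2} = \left(9 - 3 j\right)^{2}$)
$- (383 \cdot 5226 + E{\left(-105,960 \right)}) = - (383 \cdot 5226 + 9 \left(-3 - 105\right)^{2}) = - (2001558 + 9 \left(-108\right)^{2}) = - (2001558 + 9 \cdot 11664) = - (2001558 + 104976) = \left(-1\right) 2106534 = -2106534$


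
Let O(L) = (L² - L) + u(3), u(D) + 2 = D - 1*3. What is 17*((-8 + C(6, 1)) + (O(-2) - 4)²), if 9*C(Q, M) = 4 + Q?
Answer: -1054/9 ≈ -117.11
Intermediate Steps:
u(D) = -5 + D (u(D) = -2 + (D - 1*3) = -2 + (D - 3) = -2 + (-3 + D) = -5 + D)
O(L) = -2 + L² - L (O(L) = (L² - L) + (-5 + 3) = (L² - L) - 2 = -2 + L² - L)
C(Q, M) = 4/9 + Q/9 (C(Q, M) = (4 + Q)/9 = 4/9 + Q/9)
17*((-8 + C(6, 1)) + (O(-2) - 4)²) = 17*((-8 + (4/9 + (⅑)*6)) + ((-2 + (-2)² - 1*(-2)) - 4)²) = 17*((-8 + (4/9 + ⅔)) + ((-2 + 4 + 2) - 4)²) = 17*((-8 + 10/9) + (4 - 4)²) = 17*(-62/9 + 0²) = 17*(-62/9 + 0) = 17*(-62/9) = -1054/9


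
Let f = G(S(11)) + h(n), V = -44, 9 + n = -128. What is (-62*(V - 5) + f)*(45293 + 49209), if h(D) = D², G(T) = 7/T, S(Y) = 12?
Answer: 12365161441/6 ≈ 2.0609e+9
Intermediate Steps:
n = -137 (n = -9 - 128 = -137)
f = 225235/12 (f = 7/12 + (-137)² = 7*(1/12) + 18769 = 7/12 + 18769 = 225235/12 ≈ 18770.)
(-62*(V - 5) + f)*(45293 + 49209) = (-62*(-44 - 5) + 225235/12)*(45293 + 49209) = (-62*(-49) + 225235/12)*94502 = (3038 + 225235/12)*94502 = (261691/12)*94502 = 12365161441/6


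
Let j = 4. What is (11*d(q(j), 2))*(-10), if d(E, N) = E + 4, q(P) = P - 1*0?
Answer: -880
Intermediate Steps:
q(P) = P (q(P) = P + 0 = P)
d(E, N) = 4 + E
(11*d(q(j), 2))*(-10) = (11*(4 + 4))*(-10) = (11*8)*(-10) = 88*(-10) = -880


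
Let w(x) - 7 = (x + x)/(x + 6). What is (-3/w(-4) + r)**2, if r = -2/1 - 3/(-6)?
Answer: 25/4 ≈ 6.2500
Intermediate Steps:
w(x) = 7 + 2*x/(6 + x) (w(x) = 7 + (x + x)/(x + 6) = 7 + (2*x)/(6 + x) = 7 + 2*x/(6 + x))
r = -3/2 (r = -2*1 - 3*(-1/6) = -2 + 1/2 = -3/2 ≈ -1.5000)
(-3/w(-4) + r)**2 = (-3*(6 - 4)/(3*(14 + 3*(-4))) - 3/2)**2 = (-3*2/(3*(14 - 12)) - 3/2)**2 = (-3/(3*(1/2)*2) - 3/2)**2 = (-3/3 - 3/2)**2 = (-3*1/3 - 3/2)**2 = (-1 - 3/2)**2 = (-5/2)**2 = 25/4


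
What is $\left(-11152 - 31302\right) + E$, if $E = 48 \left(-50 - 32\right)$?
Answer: $-46390$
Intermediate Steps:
$E = -3936$ ($E = 48 \left(-82\right) = -3936$)
$\left(-11152 - 31302\right) + E = \left(-11152 - 31302\right) - 3936 = -42454 - 3936 = -46390$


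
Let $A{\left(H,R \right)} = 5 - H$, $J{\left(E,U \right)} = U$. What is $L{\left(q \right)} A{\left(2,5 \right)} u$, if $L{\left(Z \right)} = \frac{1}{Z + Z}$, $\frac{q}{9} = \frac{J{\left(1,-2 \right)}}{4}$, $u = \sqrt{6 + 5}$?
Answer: $- \frac{\sqrt{11}}{3} \approx -1.1055$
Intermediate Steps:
$u = \sqrt{11} \approx 3.3166$
$q = - \frac{9}{2}$ ($q = 9 \left(- \frac{2}{4}\right) = 9 \left(\left(-2\right) \frac{1}{4}\right) = 9 \left(- \frac{1}{2}\right) = - \frac{9}{2} \approx -4.5$)
$L{\left(Z \right)} = \frac{1}{2 Z}$
$L{\left(q \right)} A{\left(2,5 \right)} u = \frac{1}{2 \left(- \frac{9}{2}\right)} \left(5 - 2\right) \sqrt{11} = \frac{1}{2} \left(- \frac{2}{9}\right) \left(5 - 2\right) \sqrt{11} = \left(- \frac{1}{9}\right) 3 \sqrt{11} = - \frac{\sqrt{11}}{3}$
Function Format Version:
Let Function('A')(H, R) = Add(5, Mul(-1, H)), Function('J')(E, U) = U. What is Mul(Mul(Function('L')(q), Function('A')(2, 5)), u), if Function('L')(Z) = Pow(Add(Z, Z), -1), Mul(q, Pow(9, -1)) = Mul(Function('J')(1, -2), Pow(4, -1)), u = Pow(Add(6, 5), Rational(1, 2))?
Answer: Mul(Rational(-1, 3), Pow(11, Rational(1, 2))) ≈ -1.1055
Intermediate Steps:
u = Pow(11, Rational(1, 2)) ≈ 3.3166
q = Rational(-9, 2) (q = Mul(9, Mul(-2, Pow(4, -1))) = Mul(9, Mul(-2, Rational(1, 4))) = Mul(9, Rational(-1, 2)) = Rational(-9, 2) ≈ -4.5000)
Function('L')(Z) = Mul(Rational(1, 2), Pow(Z, -1)) (Function('L')(Z) = Pow(Mul(2, Z), -1) = Mul(Rational(1, 2), Pow(Z, -1)))
Mul(Mul(Function('L')(q), Function('A')(2, 5)), u) = Mul(Mul(Mul(Rational(1, 2), Pow(Rational(-9, 2), -1)), Add(5, Mul(-1, 2))), Pow(11, Rational(1, 2))) = Mul(Mul(Mul(Rational(1, 2), Rational(-2, 9)), Add(5, -2)), Pow(11, Rational(1, 2))) = Mul(Mul(Rational(-1, 9), 3), Pow(11, Rational(1, 2))) = Mul(Rational(-1, 3), Pow(11, Rational(1, 2)))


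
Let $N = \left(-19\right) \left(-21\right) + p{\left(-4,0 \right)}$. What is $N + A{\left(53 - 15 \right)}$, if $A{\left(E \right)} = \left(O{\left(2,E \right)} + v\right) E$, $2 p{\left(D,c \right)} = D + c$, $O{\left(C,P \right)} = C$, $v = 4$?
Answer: $625$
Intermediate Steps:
$p{\left(D,c \right)} = \frac{D}{2} + \frac{c}{2}$ ($p{\left(D,c \right)} = \frac{D + c}{2} = \frac{D}{2} + \frac{c}{2}$)
$A{\left(E \right)} = 6 E$ ($A{\left(E \right)} = \left(2 + 4\right) E = 6 E$)
$N = 397$ ($N = \left(-19\right) \left(-21\right) + \left(\frac{1}{2} \left(-4\right) + \frac{1}{2} \cdot 0\right) = 399 + \left(-2 + 0\right) = 399 - 2 = 397$)
$N + A{\left(53 - 15 \right)} = 397 + 6 \left(53 - 15\right) = 397 + 6 \cdot 38 = 397 + 228 = 625$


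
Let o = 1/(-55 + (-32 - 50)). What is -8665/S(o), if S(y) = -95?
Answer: 1733/19 ≈ 91.211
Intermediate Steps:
o = -1/137 (o = 1/(-55 - 82) = 1/(-137) = -1/137 ≈ -0.0072993)
-8665/S(o) = -8665/(-95) = -8665*(-1/95) = 1733/19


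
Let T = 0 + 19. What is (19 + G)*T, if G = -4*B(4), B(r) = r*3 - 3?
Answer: -323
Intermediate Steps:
B(r) = -3 + 3*r (B(r) = 3*r - 3 = -3 + 3*r)
G = -36 (G = -4*(-3 + 3*4) = -4*(-3 + 12) = -4*9 = -36)
T = 19
(19 + G)*T = (19 - 36)*19 = -17*19 = -323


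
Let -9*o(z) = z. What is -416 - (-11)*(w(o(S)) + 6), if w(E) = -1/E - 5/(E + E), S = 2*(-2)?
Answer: -3493/8 ≈ -436.63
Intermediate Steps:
S = -4
o(z) = -z/9
w(E) = -7/(2*E) (w(E) = -1/E - 5*1/(2*E) = -1/E - 5/(2*E) = -7/(2*E))
-416 - (-11)*(w(o(S)) + 6) = -416 - (-11)*(-7/(2*((-1/9*(-4)))) + 6) = -416 - (-11)*(-7/(2*4/9) + 6) = -416 - (-11)*(-7/2*9/4 + 6) = -416 - (-11)*(-63/8 + 6) = -416 - (-11)*(-15)/8 = -416 - 1*165/8 = -416 - 165/8 = -3493/8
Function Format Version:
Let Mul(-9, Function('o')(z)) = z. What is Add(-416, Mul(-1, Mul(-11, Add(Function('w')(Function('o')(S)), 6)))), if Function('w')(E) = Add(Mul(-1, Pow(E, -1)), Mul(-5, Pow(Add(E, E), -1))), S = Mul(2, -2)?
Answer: Rational(-3493, 8) ≈ -436.63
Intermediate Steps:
S = -4
Function('o')(z) = Mul(Rational(-1, 9), z)
Function('w')(E) = Mul(Rational(-7, 2), Pow(E, -1)) (Function('w')(E) = Add(Mul(-1, Pow(E, -1)), Mul(-5, Pow(Mul(2, E), -1))) = Add(Mul(-1, Pow(E, -1)), Mul(-5, Mul(Rational(1, 2), Pow(E, -1)))) = Add(Mul(-1, Pow(E, -1)), Mul(Rational(-5, 2), Pow(E, -1))) = Mul(Rational(-7, 2), Pow(E, -1)))
Add(-416, Mul(-1, Mul(-11, Add(Function('w')(Function('o')(S)), 6)))) = Add(-416, Mul(-1, Mul(-11, Add(Mul(Rational(-7, 2), Pow(Mul(Rational(-1, 9), -4), -1)), 6)))) = Add(-416, Mul(-1, Mul(-11, Add(Mul(Rational(-7, 2), Pow(Rational(4, 9), -1)), 6)))) = Add(-416, Mul(-1, Mul(-11, Add(Mul(Rational(-7, 2), Rational(9, 4)), 6)))) = Add(-416, Mul(-1, Mul(-11, Add(Rational(-63, 8), 6)))) = Add(-416, Mul(-1, Mul(-11, Rational(-15, 8)))) = Add(-416, Mul(-1, Rational(165, 8))) = Add(-416, Rational(-165, 8)) = Rational(-3493, 8)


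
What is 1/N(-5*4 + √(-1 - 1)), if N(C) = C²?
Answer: (20 - I*√2)⁻² ≈ 0.0024628 + 0.00035004*I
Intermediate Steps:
1/N(-5*4 + √(-1 - 1)) = 1/((-5*4 + √(-1 - 1))²) = 1/((-20 + √(-2))²) = 1/((-20 + I*√2)²) = (-20 + I*√2)⁻²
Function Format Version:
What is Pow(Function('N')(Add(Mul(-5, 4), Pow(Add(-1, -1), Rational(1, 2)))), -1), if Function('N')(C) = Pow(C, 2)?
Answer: Pow(Add(20, Mul(-1, I, Pow(2, Rational(1, 2)))), -2) ≈ Add(0.0024628, Mul(0.00035004, I))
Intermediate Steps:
Pow(Function('N')(Add(Mul(-5, 4), Pow(Add(-1, -1), Rational(1, 2)))), -1) = Pow(Pow(Add(Mul(-5, 4), Pow(Add(-1, -1), Rational(1, 2))), 2), -1) = Pow(Pow(Add(-20, Pow(-2, Rational(1, 2))), 2), -1) = Pow(Pow(Add(-20, Mul(I, Pow(2, Rational(1, 2)))), 2), -1) = Pow(Add(-20, Mul(I, Pow(2, Rational(1, 2)))), -2)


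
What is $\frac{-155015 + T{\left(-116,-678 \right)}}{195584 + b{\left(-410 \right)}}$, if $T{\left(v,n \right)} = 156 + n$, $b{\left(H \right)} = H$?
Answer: $- \frac{155537}{195174} \approx -0.79691$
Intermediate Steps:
$\frac{-155015 + T{\left(-116,-678 \right)}}{195584 + b{\left(-410 \right)}} = \frac{-155015 + \left(156 - 678\right)}{195584 - 410} = \frac{-155015 - 522}{195174} = \left(-155537\right) \frac{1}{195174} = - \frac{155537}{195174}$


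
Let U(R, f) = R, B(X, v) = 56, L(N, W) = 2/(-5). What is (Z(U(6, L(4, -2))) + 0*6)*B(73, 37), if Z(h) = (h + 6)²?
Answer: 8064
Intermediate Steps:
L(N, W) = -⅖ (L(N, W) = 2*(-⅕) = -⅖)
Z(h) = (6 + h)²
(Z(U(6, L(4, -2))) + 0*6)*B(73, 37) = ((6 + 6)² + 0*6)*56 = (12² + 0)*56 = (144 + 0)*56 = 144*56 = 8064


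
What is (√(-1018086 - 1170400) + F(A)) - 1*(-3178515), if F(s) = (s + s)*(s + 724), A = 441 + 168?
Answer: 4802109 + I*√2188486 ≈ 4.8021e+6 + 1479.4*I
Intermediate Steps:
A = 609
F(s) = 2*s*(724 + s) (F(s) = (2*s)*(724 + s) = 2*s*(724 + s))
(√(-1018086 - 1170400) + F(A)) - 1*(-3178515) = (√(-1018086 - 1170400) + 2*609*(724 + 609)) - 1*(-3178515) = (√(-2188486) + 2*609*1333) + 3178515 = (I*√2188486 + 1623594) + 3178515 = (1623594 + I*√2188486) + 3178515 = 4802109 + I*√2188486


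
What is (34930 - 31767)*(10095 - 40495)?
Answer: -96155200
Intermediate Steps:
(34930 - 31767)*(10095 - 40495) = 3163*(-30400) = -96155200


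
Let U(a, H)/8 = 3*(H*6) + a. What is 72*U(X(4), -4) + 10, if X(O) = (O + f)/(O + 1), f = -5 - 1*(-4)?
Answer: -205582/5 ≈ -41116.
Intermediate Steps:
f = -1 (f = -5 + 4 = -1)
X(O) = (-1 + O)/(1 + O) (X(O) = (O - 1)/(O + 1) = (-1 + O)/(1 + O))
U(a, H) = 8*a + 144*H (U(a, H) = 8*(3*(H*6) + a) = 8*(3*(6*H) + a) = 8*(18*H + a) = 8*(a + 18*H) = 8*a + 144*H)
72*U(X(4), -4) + 10 = 72*(8*((-1 + 4)/(1 + 4)) + 144*(-4)) + 10 = 72*(8*(3/5) - 576) + 10 = 72*(8*((⅕)*3) - 576) + 10 = 72*(8*(⅗) - 576) + 10 = 72*(24/5 - 576) + 10 = 72*(-2856/5) + 10 = -205632/5 + 10 = -205582/5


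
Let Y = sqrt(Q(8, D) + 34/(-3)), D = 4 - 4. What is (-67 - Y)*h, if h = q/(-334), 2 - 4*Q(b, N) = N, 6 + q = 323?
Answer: 21239/334 + 317*I*sqrt(390)/2004 ≈ 63.59 + 3.1239*I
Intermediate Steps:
q = 317 (q = -6 + 323 = 317)
D = 0
Q(b, N) = 1/2 - N/4
Y = I*sqrt(390)/6 (Y = sqrt((1/2 - 1/4*0) + 34/(-3)) = sqrt((1/2 + 0) + 34*(-1/3)) = sqrt(1/2 - 34/3) = sqrt(-65/6) = I*sqrt(390)/6 ≈ 3.2914*I)
h = -317/334 (h = 317/(-334) = 317*(-1/334) = -317/334 ≈ -0.94910)
(-67 - Y)*h = (-67 - I*sqrt(390)/6)*(-317/334) = 21239/334 + 317*I*sqrt(390)/2004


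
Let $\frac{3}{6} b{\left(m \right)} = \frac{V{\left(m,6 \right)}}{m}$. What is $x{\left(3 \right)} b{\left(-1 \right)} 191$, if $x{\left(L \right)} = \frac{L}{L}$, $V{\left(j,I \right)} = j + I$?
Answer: $-1910$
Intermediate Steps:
$V{\left(j,I \right)} = I + j$
$x{\left(L \right)} = 1$
$b{\left(m \right)} = \frac{2 \left(6 + m\right)}{m}$ ($b{\left(m \right)} = 2 \frac{6 + m}{m} = \frac{2 \left(6 + m\right)}{m}$)
$x{\left(3 \right)} b{\left(-1 \right)} 191 = 1 \left(2 + \frac{12}{-1}\right) 191 = 1 \left(2 + 12 \left(-1\right)\right) 191 = 1 \left(2 - 12\right) 191 = 1 \left(-10\right) 191 = \left(-10\right) 191 = -1910$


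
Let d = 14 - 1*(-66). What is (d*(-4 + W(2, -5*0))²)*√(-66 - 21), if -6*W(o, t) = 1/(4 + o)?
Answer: 105125*I*√87/81 ≈ 12105.0*I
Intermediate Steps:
W(o, t) = -1/(6*(4 + o))
d = 80 (d = 14 + 66 = 80)
(d*(-4 + W(2, -5*0))²)*√(-66 - 21) = (80*(-4 - 1/(24 + 6*2))²)*√(-66 - 21) = (80*(-4 - 1/(24 + 12))²)*√(-87) = (80*(-4 - 1/36)²)*(I*√87) = (80*(-145/36)²)*(I*√87) = (80*(21025/1296))*(I*√87) = 105125*(I*√87)/81 = 105125*I*√87/81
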